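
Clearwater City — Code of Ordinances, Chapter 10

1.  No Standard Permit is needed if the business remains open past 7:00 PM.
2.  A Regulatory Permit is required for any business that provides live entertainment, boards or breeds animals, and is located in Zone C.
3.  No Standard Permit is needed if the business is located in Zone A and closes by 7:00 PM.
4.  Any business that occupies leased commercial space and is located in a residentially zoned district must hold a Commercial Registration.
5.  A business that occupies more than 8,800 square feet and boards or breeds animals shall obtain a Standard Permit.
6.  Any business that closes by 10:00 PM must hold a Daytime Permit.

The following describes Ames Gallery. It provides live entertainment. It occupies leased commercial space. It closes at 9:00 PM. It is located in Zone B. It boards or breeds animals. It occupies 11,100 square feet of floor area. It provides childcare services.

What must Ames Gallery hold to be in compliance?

1. closes 9:00 PM, after 7:00 PM → exempt from Standard Permit.
2. provides live entertainment; boards or breeds animals; is located in Zone B (not: is located in Zone C) → Regulatory Permit not required.
3. is located in Zone B (not: is located in Zone A); closes 9:00 PM, after 7:00 PM → Standard Permit exemption does not apply.
4. occupies leased commercial space; is located in Zone B (not: is located in a residentially zoned district) → Commercial Registration not required.
5. floor area 11,100 square feet > 8,800 square feet; boards or breeds animals → Standard Permit required.
6. closes 9:00 PM, at/before 10:00 PM → Daytime Permit required.

Daytime Permit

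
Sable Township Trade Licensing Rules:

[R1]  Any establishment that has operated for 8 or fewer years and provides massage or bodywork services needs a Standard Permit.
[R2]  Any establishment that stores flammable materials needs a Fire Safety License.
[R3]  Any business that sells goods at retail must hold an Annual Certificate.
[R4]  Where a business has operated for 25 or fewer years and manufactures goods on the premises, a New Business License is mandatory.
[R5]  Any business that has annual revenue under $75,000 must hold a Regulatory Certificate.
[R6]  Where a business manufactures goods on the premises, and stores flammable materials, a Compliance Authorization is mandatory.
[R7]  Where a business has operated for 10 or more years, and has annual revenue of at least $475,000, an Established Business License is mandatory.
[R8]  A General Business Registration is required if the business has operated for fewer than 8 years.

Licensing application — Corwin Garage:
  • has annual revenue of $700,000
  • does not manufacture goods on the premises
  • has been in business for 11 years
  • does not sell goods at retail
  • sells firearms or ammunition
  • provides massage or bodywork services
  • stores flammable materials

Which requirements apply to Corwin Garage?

[R1] years in business 11 > 8; provides massage or bodywork services → Standard Permit not required.
[R2] stores flammable materials → Fire Safety License required.
[R3] does not sell goods at retail → Annual Certificate not required.
[R4] years in business 11 ≤ 25; does not manufacture goods on the premises → New Business License not required.
[R5] revenue $700,000 ≥ $75,000 → Regulatory Certificate not required.
[R6] does not manufacture goods on the premises; stores flammable materials → Compliance Authorization not required.
[R7] years in business 11 ≥ 10; revenue $700,000 ≥ $475,000 → Established Business License required.
[R8] years in business 11 ≥ 8 → General Business Registration not required.

Established Business License, Fire Safety License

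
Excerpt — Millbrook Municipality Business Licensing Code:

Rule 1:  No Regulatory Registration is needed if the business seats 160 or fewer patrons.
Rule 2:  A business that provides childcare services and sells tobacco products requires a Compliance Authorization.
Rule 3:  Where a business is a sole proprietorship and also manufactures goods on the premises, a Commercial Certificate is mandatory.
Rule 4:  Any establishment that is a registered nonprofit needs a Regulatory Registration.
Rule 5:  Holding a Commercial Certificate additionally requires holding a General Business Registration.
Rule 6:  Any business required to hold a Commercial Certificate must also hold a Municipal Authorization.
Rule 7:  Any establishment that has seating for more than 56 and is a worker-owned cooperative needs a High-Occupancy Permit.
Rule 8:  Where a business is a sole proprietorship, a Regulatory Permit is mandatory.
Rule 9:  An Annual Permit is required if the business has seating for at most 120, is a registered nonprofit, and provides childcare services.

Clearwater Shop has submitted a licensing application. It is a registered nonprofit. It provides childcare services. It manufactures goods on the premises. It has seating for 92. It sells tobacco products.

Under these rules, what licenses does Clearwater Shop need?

Annual Permit, Compliance Authorization

Rule 1: seating 92 ≤ 160 → exempt from Regulatory Registration.
Rule 2: provides childcare services; sells tobacco products → Compliance Authorization required.
Rule 3: is a registered nonprofit (not: is a sole proprietorship); manufactures goods on the premises → Commercial Certificate not required.
Rule 4: is a registered nonprofit → Regulatory Registration required.
Rule 5: Commercial Certificate is not required → no effect.
Rule 6: Commercial Certificate is not required → no effect.
Rule 7: seating 92 > 56; is a registered nonprofit (not: is a worker-owned cooperative) → High-Occupancy Permit not required.
Rule 8: is a registered nonprofit (not: is a sole proprietorship) → Regulatory Permit not required.
Rule 9: seating 92 ≤ 120; is a registered nonprofit; provides childcare services → Annual Permit required.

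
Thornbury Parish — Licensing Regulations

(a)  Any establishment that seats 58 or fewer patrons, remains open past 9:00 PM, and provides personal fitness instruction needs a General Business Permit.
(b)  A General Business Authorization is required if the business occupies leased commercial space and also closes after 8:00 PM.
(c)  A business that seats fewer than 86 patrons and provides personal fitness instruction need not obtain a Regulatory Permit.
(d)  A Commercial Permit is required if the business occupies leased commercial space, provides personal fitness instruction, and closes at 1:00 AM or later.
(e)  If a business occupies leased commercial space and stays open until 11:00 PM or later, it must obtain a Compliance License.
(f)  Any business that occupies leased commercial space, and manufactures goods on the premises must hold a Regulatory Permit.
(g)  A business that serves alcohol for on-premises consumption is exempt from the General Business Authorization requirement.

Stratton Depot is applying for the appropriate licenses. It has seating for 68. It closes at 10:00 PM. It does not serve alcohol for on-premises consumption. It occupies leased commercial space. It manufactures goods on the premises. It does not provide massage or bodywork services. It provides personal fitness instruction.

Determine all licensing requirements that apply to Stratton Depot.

(a) seating 68 > 58; closes 10:00 PM, after 9:00 PM; provides personal fitness instruction → General Business Permit not required.
(b) occupies leased commercial space; closes 10:00 PM, after 8:00 PM → General Business Authorization required.
(c) seating 68 < 86; provides personal fitness instruction → exempt from Regulatory Permit.
(d) occupies leased commercial space; provides personal fitness instruction; closes 10:00 PM, at/before 1:00 AM → Commercial Permit not required.
(e) occupies leased commercial space; closes 10:00 PM, at/before 11:00 PM → Compliance License not required.
(f) occupies leased commercial space; manufactures goods on the premises → Regulatory Permit required.
(g) does not serve alcohol for on-premises consumption → General Business Authorization exemption does not apply.

General Business Authorization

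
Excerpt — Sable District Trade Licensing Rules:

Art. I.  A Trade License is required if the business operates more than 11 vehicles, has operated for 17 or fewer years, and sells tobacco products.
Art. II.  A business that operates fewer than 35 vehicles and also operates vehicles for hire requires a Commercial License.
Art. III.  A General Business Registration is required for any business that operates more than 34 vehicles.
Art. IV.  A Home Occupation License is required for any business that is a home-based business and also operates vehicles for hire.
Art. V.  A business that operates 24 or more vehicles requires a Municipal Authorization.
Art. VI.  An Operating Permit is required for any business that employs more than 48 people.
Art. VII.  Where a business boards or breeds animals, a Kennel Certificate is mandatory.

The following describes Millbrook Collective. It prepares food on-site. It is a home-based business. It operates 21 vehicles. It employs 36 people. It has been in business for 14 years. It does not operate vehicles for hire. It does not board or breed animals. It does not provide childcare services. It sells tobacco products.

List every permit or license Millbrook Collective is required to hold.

Art. I. vehicles 21 > 11; years in business 14 ≤ 17; sells tobacco products → Trade License required.
Art. II. vehicles 21 < 35; does not operate vehicles for hire → Commercial License not required.
Art. III. vehicles 21 ≤ 34 → General Business Registration not required.
Art. IV. is a home-based business; does not operate vehicles for hire → Home Occupation License not required.
Art. V. vehicles 21 < 24 → Municipal Authorization not required.
Art. VI. employees 36 ≤ 48 → Operating Permit not required.
Art. VII. does not board or breed animals → Kennel Certificate not required.

Trade License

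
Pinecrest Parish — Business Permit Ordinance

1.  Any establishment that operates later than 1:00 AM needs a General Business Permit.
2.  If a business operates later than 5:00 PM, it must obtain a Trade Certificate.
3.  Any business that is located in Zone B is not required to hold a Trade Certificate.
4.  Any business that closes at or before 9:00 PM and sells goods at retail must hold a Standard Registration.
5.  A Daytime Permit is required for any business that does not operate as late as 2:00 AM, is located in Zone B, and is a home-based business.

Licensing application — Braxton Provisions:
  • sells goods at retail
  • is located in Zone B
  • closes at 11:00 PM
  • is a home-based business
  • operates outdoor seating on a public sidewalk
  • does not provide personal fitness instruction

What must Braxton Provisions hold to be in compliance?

1. closes 11:00 PM, at/before 1:00 AM → General Business Permit not required.
2. closes 11:00 PM, after 5:00 PM → Trade Certificate required.
3. is located in Zone B → exempt from Trade Certificate.
4. closes 11:00 PM, after 9:00 PM; sells goods at retail → Standard Registration not required.
5. closes 11:00 PM, at/before 2:00 AM; is located in Zone B; is a home-based business → Daytime Permit required.

Daytime Permit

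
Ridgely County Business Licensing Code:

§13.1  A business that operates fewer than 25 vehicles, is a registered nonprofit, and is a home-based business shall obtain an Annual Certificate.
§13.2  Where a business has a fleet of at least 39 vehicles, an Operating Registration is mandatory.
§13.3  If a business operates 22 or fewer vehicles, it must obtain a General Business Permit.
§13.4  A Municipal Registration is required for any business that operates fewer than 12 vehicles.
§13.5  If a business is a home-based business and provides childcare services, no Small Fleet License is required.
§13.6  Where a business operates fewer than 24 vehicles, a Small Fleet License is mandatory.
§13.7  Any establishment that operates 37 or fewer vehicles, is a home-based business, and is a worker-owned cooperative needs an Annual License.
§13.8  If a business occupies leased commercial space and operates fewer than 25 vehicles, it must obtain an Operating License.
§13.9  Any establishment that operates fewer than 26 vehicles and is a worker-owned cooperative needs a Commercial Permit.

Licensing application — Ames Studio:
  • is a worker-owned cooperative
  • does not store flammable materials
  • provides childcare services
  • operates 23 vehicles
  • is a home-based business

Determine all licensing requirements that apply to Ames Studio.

§13.1 vehicles 23 < 25; is a worker-owned cooperative (not: is a registered nonprofit); is a home-based business → Annual Certificate not required.
§13.2 vehicles 23 < 39 → Operating Registration not required.
§13.3 vehicles 23 > 22 → General Business Permit not required.
§13.4 vehicles 23 ≥ 12 → Municipal Registration not required.
§13.5 is a home-based business; provides childcare services → exempt from Small Fleet License.
§13.6 vehicles 23 < 24 → Small Fleet License required.
§13.7 vehicles 23 ≤ 37; is a home-based business; is a worker-owned cooperative → Annual License required.
§13.8 is a home-based business (not: occupies leased commercial space); vehicles 23 < 25 → Operating License not required.
§13.9 vehicles 23 < 26; is a worker-owned cooperative → Commercial Permit required.

Annual License, Commercial Permit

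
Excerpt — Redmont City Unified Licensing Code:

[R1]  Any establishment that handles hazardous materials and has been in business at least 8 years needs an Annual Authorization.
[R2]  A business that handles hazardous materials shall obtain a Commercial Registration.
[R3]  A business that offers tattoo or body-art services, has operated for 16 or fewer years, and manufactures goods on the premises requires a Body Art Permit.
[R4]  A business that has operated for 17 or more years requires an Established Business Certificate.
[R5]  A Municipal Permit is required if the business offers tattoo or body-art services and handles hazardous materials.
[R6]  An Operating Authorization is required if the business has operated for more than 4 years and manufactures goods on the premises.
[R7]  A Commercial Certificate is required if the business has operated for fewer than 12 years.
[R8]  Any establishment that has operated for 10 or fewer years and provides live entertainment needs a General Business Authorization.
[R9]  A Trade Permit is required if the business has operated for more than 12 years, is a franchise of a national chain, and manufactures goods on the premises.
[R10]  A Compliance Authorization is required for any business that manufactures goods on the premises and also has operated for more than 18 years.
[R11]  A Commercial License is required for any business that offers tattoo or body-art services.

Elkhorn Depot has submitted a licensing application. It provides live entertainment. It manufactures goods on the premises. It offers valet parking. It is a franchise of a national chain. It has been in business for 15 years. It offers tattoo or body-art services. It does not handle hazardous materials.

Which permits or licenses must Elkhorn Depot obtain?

Body Art Permit, Commercial License, Operating Authorization, Trade Permit

[R1] does not handle hazardous materials; years in business 15 ≥ 8 → Annual Authorization not required.
[R2] does not handle hazardous materials → Commercial Registration not required.
[R3] offers tattoo or body-art services; years in business 15 ≤ 16; manufactures goods on the premises → Body Art Permit required.
[R4] years in business 15 < 17 → Established Business Certificate not required.
[R5] offers tattoo or body-art services; does not handle hazardous materials → Municipal Permit not required.
[R6] years in business 15 > 4; manufactures goods on the premises → Operating Authorization required.
[R7] years in business 15 ≥ 12 → Commercial Certificate not required.
[R8] years in business 15 > 10; provides live entertainment → General Business Authorization not required.
[R9] years in business 15 > 12; is a franchise of a national chain; manufactures goods on the premises → Trade Permit required.
[R10] manufactures goods on the premises; years in business 15 ≤ 18 → Compliance Authorization not required.
[R11] offers tattoo or body-art services → Commercial License required.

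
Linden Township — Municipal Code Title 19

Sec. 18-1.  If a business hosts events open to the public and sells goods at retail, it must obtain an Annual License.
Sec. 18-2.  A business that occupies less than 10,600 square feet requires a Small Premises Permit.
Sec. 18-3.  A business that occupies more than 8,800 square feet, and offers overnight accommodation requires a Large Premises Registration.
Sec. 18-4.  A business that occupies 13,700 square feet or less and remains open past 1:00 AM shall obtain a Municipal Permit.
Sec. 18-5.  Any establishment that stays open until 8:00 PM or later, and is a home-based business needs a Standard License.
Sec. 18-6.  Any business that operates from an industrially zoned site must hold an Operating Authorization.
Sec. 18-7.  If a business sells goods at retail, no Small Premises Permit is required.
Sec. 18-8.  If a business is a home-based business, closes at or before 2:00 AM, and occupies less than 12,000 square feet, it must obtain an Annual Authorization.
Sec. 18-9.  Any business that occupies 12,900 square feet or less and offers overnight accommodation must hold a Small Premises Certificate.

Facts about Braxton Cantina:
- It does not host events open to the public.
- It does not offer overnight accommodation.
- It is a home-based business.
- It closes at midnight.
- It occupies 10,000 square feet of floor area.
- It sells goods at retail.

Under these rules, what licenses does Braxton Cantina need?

Sec. 18-1. does not host events open to the public; sells goods at retail → Annual License not required.
Sec. 18-2. floor area 10,000 square feet < 10,600 square feet → Small Premises Permit required.
Sec. 18-3. floor area 10,000 square feet > 8,800 square feet; does not offer overnight accommodation → Large Premises Registration not required.
Sec. 18-4. floor area 10,000 square feet ≤ 13,700 square feet; closes midnight, at/before 1:00 AM → Municipal Permit not required.
Sec. 18-5. closes midnight, after 8:00 PM; is a home-based business → Standard License required.
Sec. 18-6. is a home-based business (not: operates from an industrially zoned site) → Operating Authorization not required.
Sec. 18-7. sells goods at retail → exempt from Small Premises Permit.
Sec. 18-8. is a home-based business; closes midnight, at/before 2:00 AM; floor area 10,000 square feet < 12,000 square feet → Annual Authorization required.
Sec. 18-9. floor area 10,000 square feet ≤ 12,900 square feet; does not offer overnight accommodation → Small Premises Certificate not required.

Annual Authorization, Standard License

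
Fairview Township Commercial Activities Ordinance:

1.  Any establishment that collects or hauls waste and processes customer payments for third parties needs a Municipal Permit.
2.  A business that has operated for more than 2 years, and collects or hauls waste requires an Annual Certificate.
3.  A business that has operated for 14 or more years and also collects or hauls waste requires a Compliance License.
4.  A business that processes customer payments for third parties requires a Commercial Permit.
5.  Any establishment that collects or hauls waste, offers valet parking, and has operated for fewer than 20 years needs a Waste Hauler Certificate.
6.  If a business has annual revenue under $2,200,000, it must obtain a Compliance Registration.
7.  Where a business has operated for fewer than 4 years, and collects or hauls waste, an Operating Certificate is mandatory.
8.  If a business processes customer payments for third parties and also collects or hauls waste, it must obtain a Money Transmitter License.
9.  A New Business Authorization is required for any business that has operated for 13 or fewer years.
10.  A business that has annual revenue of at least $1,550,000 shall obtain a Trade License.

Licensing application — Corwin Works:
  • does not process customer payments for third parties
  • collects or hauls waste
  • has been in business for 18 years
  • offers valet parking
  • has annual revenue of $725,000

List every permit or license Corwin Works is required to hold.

1. collects or hauls waste; does not process customer payments for third parties → Municipal Permit not required.
2. years in business 18 > 2; collects or hauls waste → Annual Certificate required.
3. years in business 18 ≥ 14; collects or hauls waste → Compliance License required.
4. does not process customer payments for third parties → Commercial Permit not required.
5. collects or hauls waste; offers valet parking; years in business 18 < 20 → Waste Hauler Certificate required.
6. revenue $725,000 < $2,200,000 → Compliance Registration required.
7. years in business 18 ≥ 4; collects or hauls waste → Operating Certificate not required.
8. does not process customer payments for third parties; collects or hauls waste → Money Transmitter License not required.
9. years in business 18 > 13 → New Business Authorization not required.
10. revenue $725,000 < $1,550,000 → Trade License not required.

Annual Certificate, Compliance License, Compliance Registration, Waste Hauler Certificate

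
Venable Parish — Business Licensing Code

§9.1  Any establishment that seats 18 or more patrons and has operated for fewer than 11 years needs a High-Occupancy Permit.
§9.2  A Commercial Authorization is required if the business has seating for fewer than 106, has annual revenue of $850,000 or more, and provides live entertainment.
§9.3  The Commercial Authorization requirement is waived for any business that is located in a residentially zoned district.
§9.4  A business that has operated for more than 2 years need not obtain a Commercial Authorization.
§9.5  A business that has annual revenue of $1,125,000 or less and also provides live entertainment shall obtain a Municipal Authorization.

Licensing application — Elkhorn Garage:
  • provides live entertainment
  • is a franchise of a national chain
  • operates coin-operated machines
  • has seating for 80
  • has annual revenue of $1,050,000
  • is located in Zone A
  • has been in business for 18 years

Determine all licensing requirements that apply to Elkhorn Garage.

§9.1 seating 80 ≥ 18; years in business 18 ≥ 11 → High-Occupancy Permit not required.
§9.2 seating 80 < 106; revenue $1,050,000 ≥ $850,000; provides live entertainment → Commercial Authorization required.
§9.3 is located in Zone A (not: is located in a residentially zoned district) → Commercial Authorization exemption does not apply.
§9.4 years in business 18 > 2 → exempt from Commercial Authorization.
§9.5 revenue $1,050,000 ≤ $1,125,000; provides live entertainment → Municipal Authorization required.

Municipal Authorization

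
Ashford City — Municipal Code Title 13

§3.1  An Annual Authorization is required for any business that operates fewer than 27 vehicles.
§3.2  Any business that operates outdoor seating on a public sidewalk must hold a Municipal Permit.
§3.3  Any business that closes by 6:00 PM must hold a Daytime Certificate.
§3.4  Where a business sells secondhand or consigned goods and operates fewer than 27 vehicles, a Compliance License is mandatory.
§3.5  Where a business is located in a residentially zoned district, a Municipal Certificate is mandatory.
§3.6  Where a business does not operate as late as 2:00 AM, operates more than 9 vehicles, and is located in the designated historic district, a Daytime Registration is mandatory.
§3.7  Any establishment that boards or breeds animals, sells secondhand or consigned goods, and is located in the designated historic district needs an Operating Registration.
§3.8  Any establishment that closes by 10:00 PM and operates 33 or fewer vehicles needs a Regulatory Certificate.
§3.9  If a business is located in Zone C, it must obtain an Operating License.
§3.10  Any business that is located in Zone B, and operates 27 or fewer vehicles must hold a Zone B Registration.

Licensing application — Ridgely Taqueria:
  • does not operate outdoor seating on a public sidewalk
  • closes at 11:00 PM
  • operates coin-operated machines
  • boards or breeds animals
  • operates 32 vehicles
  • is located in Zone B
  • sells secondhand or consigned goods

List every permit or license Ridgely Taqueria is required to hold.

None

§3.1 vehicles 32 ≥ 27 → Annual Authorization not required.
§3.2 does not operate outdoor seating on a public sidewalk → Municipal Permit not required.
§3.3 closes 11:00 PM, after 6:00 PM → Daytime Certificate not required.
§3.4 sells secondhand or consigned goods; vehicles 32 ≥ 27 → Compliance License not required.
§3.5 is located in Zone B (not: is located in a residentially zoned district) → Municipal Certificate not required.
§3.6 closes 11:00 PM, at/before 2:00 AM; vehicles 32 > 9; is located in Zone B (not: is located in the designated historic district) → Daytime Registration not required.
§3.7 boards or breeds animals; sells secondhand or consigned goods; is located in Zone B (not: is located in the designated historic district) → Operating Registration not required.
§3.8 closes 11:00 PM, after 10:00 PM; vehicles 32 ≤ 33 → Regulatory Certificate not required.
§3.9 is located in Zone B (not: is located in Zone C) → Operating License not required.
§3.10 is located in Zone B; vehicles 32 > 27 → Zone B Registration not required.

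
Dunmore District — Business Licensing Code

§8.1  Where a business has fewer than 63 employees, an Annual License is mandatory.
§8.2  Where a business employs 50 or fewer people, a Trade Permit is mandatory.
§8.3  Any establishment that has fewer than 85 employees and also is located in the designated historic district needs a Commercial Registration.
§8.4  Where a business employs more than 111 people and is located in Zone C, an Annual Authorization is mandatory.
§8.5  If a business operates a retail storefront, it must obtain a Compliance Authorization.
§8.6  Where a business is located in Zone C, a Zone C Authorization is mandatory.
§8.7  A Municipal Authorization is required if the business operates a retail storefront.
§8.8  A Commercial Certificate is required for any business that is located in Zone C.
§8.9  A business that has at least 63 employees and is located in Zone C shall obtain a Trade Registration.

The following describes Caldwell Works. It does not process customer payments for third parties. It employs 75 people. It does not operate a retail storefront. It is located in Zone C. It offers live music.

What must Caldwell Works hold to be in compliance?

Commercial Certificate, Trade Registration, Zone C Authorization

§8.1 employees 75 ≥ 63 → Annual License not required.
§8.2 employees 75 > 50 → Trade Permit not required.
§8.3 employees 75 < 85; is located in Zone C (not: is located in the designated historic district) → Commercial Registration not required.
§8.4 employees 75 ≤ 111; is located in Zone C → Annual Authorization not required.
§8.5 does not operate a retail storefront → Compliance Authorization not required.
§8.6 is located in Zone C → Zone C Authorization required.
§8.7 does not operate a retail storefront → Municipal Authorization not required.
§8.8 is located in Zone C → Commercial Certificate required.
§8.9 employees 75 ≥ 63; is located in Zone C → Trade Registration required.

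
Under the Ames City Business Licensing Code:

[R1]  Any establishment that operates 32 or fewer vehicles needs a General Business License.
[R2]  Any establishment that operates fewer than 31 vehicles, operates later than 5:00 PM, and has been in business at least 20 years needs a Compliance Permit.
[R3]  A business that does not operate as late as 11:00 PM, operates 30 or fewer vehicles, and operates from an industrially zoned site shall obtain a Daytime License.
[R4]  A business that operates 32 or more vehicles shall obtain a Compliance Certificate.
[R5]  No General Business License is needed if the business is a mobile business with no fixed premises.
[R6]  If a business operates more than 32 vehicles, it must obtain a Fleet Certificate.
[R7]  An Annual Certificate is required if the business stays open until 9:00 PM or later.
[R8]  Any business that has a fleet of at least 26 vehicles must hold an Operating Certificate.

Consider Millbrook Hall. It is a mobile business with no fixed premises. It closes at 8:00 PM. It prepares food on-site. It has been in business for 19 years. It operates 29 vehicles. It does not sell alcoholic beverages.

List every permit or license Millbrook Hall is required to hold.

Operating Certificate

[R1] vehicles 29 ≤ 32 → General Business License required.
[R2] vehicles 29 < 31; closes 8:00 PM, after 5:00 PM; years in business 19 < 20 → Compliance Permit not required.
[R3] closes 8:00 PM, at/before 11:00 PM; vehicles 29 ≤ 30; is a mobile business with no fixed premises (not: operates from an industrially zoned site) → Daytime License not required.
[R4] vehicles 29 < 32 → Compliance Certificate not required.
[R5] is a mobile business with no fixed premises → exempt from General Business License.
[R6] vehicles 29 ≤ 32 → Fleet Certificate not required.
[R7] closes 8:00 PM, at/before 9:00 PM → Annual Certificate not required.
[R8] vehicles 29 ≥ 26 → Operating Certificate required.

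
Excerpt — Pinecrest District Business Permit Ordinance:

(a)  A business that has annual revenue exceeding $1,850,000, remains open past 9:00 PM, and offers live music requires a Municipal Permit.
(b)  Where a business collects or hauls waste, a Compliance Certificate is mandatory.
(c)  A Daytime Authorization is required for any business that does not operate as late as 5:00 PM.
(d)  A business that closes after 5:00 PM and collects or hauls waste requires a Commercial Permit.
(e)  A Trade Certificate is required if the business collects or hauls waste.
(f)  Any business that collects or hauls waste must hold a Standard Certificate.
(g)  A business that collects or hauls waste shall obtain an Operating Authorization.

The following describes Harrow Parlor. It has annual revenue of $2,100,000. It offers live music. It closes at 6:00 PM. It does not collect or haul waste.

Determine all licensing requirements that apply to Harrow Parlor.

None

(a) revenue $2,100,000 > $1,850,000; closes 6:00 PM, at/before 9:00 PM; offers live music → Municipal Permit not required.
(b) does not collect or haul waste → Compliance Certificate not required.
(c) closes 6:00 PM, after 5:00 PM → Daytime Authorization not required.
(d) closes 6:00 PM, after 5:00 PM; does not collect or haul waste → Commercial Permit not required.
(e) does not collect or haul waste → Trade Certificate not required.
(f) does not collect or haul waste → Standard Certificate not required.
(g) does not collect or haul waste → Operating Authorization not required.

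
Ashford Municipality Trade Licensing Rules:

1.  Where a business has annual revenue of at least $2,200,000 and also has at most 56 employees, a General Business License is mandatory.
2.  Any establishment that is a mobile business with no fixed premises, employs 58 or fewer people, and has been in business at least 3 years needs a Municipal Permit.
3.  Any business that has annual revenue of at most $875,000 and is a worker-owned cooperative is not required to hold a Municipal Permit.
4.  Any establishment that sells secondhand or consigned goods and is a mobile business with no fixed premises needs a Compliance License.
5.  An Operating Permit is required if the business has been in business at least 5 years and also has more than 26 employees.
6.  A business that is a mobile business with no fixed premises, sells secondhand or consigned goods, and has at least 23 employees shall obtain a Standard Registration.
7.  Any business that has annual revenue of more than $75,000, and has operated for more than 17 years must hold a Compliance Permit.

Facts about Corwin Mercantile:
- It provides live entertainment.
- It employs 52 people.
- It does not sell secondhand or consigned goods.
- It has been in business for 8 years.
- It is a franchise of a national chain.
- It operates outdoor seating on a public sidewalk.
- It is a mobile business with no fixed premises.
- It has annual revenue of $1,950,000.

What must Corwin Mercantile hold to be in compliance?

Municipal Permit, Operating Permit

1. revenue $1,950,000 < $2,200,000; employees 52 ≤ 56 → General Business License not required.
2. is a mobile business with no fixed premises; employees 52 ≤ 58; years in business 8 ≥ 3 → Municipal Permit required.
3. revenue $1,950,000 > $875,000; is a franchise of a national chain (not: is a worker-owned cooperative) → Municipal Permit exemption does not apply.
4. does not sell secondhand or consigned goods; is a mobile business with no fixed premises → Compliance License not required.
5. years in business 8 ≥ 5; employees 52 > 26 → Operating Permit required.
6. is a mobile business with no fixed premises; does not sell secondhand or consigned goods; employees 52 ≥ 23 → Standard Registration not required.
7. revenue $1,950,000 > $75,000; years in business 8 ≤ 17 → Compliance Permit not required.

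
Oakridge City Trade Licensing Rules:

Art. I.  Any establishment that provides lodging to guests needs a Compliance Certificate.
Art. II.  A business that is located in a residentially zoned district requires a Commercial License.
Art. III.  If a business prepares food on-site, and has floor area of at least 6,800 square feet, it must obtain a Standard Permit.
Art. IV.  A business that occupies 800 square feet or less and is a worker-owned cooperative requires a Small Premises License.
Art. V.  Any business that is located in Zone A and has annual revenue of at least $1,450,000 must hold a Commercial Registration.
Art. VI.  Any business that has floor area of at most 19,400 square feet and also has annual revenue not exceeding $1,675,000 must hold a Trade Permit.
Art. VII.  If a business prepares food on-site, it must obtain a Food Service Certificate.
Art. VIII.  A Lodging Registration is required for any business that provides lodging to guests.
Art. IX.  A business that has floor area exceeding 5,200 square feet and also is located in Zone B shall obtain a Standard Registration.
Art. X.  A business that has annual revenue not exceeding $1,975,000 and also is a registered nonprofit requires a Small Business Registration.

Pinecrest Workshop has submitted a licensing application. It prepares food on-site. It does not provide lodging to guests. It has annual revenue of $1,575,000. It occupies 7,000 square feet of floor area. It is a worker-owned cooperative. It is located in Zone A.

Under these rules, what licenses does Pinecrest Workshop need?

Art. I. does not provide lodging to guests → Compliance Certificate not required.
Art. II. is located in Zone A (not: is located in a residentially zoned district) → Commercial License not required.
Art. III. prepares food on-site; floor area 7,000 square feet ≥ 6,800 square feet → Standard Permit required.
Art. IV. floor area 7,000 square feet > 800 square feet; is a worker-owned cooperative → Small Premises License not required.
Art. V. is located in Zone A; revenue $1,575,000 ≥ $1,450,000 → Commercial Registration required.
Art. VI. floor area 7,000 square feet ≤ 19,400 square feet; revenue $1,575,000 ≤ $1,675,000 → Trade Permit required.
Art. VII. prepares food on-site → Food Service Certificate required.
Art. VIII. does not provide lodging to guests → Lodging Registration not required.
Art. IX. floor area 7,000 square feet > 5,200 square feet; is located in Zone A (not: is located in Zone B) → Standard Registration not required.
Art. X. revenue $1,575,000 ≤ $1,975,000; is a worker-owned cooperative (not: is a registered nonprofit) → Small Business Registration not required.

Commercial Registration, Food Service Certificate, Standard Permit, Trade Permit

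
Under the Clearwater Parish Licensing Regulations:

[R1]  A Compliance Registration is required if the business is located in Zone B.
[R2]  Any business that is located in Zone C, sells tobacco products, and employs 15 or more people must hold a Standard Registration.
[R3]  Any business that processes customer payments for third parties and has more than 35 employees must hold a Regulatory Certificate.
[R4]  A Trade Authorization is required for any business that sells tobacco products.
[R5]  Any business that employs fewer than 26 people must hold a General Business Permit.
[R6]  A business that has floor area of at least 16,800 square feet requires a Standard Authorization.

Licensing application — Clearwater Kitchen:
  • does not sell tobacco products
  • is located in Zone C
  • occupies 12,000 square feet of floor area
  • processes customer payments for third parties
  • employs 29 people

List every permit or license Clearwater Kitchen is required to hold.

[R1] is located in Zone C (not: is located in Zone B) → Compliance Registration not required.
[R2] is located in Zone C; does not sell tobacco products; employees 29 ≥ 15 → Standard Registration not required.
[R3] processes customer payments for third parties; employees 29 ≤ 35 → Regulatory Certificate not required.
[R4] does not sell tobacco products → Trade Authorization not required.
[R5] employees 29 ≥ 26 → General Business Permit not required.
[R6] floor area 12,000 square feet < 16,800 square feet → Standard Authorization not required.

None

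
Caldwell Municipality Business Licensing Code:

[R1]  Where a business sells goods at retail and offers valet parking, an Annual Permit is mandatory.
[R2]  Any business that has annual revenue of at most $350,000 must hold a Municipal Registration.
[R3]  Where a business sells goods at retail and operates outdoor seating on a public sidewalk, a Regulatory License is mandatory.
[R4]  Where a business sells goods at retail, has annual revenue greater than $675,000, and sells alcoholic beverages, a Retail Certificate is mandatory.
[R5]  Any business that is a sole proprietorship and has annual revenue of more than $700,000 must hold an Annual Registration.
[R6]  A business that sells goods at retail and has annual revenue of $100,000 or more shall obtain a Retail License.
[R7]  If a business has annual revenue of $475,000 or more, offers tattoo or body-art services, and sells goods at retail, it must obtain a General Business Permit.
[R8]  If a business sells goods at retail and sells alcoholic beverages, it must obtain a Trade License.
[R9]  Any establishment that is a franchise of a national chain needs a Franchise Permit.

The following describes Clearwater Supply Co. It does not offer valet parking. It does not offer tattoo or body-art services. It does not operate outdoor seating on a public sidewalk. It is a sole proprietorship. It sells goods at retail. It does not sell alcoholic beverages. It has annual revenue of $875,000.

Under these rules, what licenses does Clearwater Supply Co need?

Annual Registration, Retail License

[R1] sells goods at retail; does not offer valet parking → Annual Permit not required.
[R2] revenue $875,000 > $350,000 → Municipal Registration not required.
[R3] sells goods at retail; does not operate outdoor seating on a public sidewalk → Regulatory License not required.
[R4] sells goods at retail; revenue $875,000 > $675,000; does not sell alcoholic beverages → Retail Certificate not required.
[R5] is a sole proprietorship; revenue $875,000 > $700,000 → Annual Registration required.
[R6] sells goods at retail; revenue $875,000 ≥ $100,000 → Retail License required.
[R7] revenue $875,000 ≥ $475,000; does not offer tattoo or body-art services; sells goods at retail → General Business Permit not required.
[R8] sells goods at retail; does not sell alcoholic beverages → Trade License not required.
[R9] is a sole proprietorship (not: is a franchise of a national chain) → Franchise Permit not required.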